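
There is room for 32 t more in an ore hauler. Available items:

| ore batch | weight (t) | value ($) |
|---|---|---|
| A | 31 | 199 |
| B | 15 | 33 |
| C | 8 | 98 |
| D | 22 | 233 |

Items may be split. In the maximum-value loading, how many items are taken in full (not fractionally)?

Ratios (sorted): C 12.25, D 10.59, A 6.42, B 2.20
take C (8 @ 98); take D (22 @ 233); take 2/31 of A → 12.84. Capacity used 32/32.
2 item(s) taken whole; one partial (take 2/31 of A).

2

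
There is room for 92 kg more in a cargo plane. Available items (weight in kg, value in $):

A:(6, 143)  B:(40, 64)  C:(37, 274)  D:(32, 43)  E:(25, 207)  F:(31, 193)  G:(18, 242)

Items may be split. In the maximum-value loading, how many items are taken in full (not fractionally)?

4

Sort by value per unit weight and fill in that order.
Order: A (143/6=23.83) > G (242/18=13.44) > E (207/25=8.28) > C (274/37=7.41) > F (193/31=6.23) > B (64/40=1.60) > D (43/32=1.34)
Fill: take A (6 @ 143) → take G (18 @ 242) → take E (25 @ 207) → take C (37 @ 274) → take 6/31 of F → 37.35; 92/92 used.
4 item(s) taken whole; one partial (take 6/31 of F).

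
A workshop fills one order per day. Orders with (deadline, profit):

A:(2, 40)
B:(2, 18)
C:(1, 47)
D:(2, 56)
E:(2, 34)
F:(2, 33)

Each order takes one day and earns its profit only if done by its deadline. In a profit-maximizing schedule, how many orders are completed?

Profit order: D=56 C=47 A=40 E=34 F=33 B=18
Assign: D→slot 2, C→slot 1, A skipped, E skipped, F skipped, B skipped.
Slots: [1:C] [2:D]
2 of 6 scheduled.

2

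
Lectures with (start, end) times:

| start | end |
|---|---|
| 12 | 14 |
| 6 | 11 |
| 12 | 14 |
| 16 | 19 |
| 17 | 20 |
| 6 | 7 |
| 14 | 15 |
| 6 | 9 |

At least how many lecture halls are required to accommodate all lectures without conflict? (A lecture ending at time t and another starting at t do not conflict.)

starts: [6, 6, 6, 12, 12, 14, 16, 17]
ends:   [7, 9, 11, 14, 14, 15, 19, 20]
s6→1 s6→2 s6→3  — peak 3.

3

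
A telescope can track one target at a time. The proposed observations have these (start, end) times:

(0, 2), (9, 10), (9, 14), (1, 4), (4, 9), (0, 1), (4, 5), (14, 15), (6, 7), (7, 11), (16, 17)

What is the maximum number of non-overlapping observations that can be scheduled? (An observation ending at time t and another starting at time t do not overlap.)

7

Greedy by earliest finish: after sorting by end time, pick each interval compatible with the last pick.
Sorted by end: (0,1)  (0,2)  (1,4)  (4,5)  (6,7)  (4,9)  (9,10)  (7,11)  (9,14)  (14,15)  (16,17)
take (0,1); skip (0,2); take (1,4); take (4,5); take (6,7); take (9,10); take (14,15); take (16,17).
Selected 7 observations.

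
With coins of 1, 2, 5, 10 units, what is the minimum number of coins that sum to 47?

47 − 4×10→7 − 1×5→2 − 1×2→0
Total coins = 4 + 1 + 1 = 6

6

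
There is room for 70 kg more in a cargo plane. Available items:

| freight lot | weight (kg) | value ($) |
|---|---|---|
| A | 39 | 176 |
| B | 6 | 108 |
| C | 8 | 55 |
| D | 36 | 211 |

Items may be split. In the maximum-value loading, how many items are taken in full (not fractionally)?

Sort by value per unit weight and fill in that order.
Ratios (sorted): B 18.00, C 6.88, D 5.86, A 4.51
take B (6 @ 108); take C (8 @ 55); take D (36 @ 211); take 20/39 of A → 90.26. Capacity used 70/70.
3 item(s) taken whole; one partial (take 20/39 of A).

3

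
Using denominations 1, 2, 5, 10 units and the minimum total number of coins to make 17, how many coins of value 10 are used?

17 − 1×10→7 − 1×5→2 − 1×2→0
Count of 10: 1

1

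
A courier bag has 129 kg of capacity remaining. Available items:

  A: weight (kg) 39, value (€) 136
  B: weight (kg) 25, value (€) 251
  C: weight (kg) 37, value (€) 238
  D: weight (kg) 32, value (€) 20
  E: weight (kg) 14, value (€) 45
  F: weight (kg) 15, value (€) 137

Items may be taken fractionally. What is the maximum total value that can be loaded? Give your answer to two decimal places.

803.79

Greedy by value/weight ratio, highest first.
Order: B (251/25=10.04) > F (137/15=9.13) > C (238/37=6.43) > A (136/39=3.49) > E (45/14=3.21) > D (20/32=0.62)
Fill: take B (25 @ 251) → take F (15 @ 137) → take C (37 @ 238) → take A (39 @ 136) → take 13/14 of E → 41.79; 129/129 used.
Total value = 803.79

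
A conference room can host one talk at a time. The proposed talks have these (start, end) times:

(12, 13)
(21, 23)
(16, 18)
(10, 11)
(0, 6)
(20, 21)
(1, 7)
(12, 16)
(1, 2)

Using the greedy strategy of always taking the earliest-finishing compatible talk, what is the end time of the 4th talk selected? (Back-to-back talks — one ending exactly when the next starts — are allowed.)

Sort by end time and greedily take each interval whose start is ≥ the last chosen end.
Sorted by end: (1,2)  (0,6)  (1,7)  (10,11)  (12,13)  (12,16)  (16,18)  (20,21)  (21,23)
take (1,2); take (10,11); take (12,13); take (16,18); take (20,21); take (21,23).
Selected: (1,2) (10,11) (12,13) (16,18) (20,21) (21,23)

18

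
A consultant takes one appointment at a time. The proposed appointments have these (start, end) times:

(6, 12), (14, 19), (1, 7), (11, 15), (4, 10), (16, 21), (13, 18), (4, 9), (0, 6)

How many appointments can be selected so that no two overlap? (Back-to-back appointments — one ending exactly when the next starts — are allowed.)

3

Order by finish time; keep every interval that doesn't clash with the previous kept one.
By end time: (0,6), (1,7), (4,9), (4,10), (6,12), (11,15), (13,18), (14,19), (16,21).
Pick (0,6); next start ≥ 6 → (6,12); next start ≥ 12 → (13,18).
Selected 3 appointments.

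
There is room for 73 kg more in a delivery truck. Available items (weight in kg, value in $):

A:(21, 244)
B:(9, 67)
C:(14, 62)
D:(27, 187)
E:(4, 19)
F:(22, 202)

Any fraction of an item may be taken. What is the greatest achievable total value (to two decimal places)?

Order: A (244/21=11.62) > F (202/22=9.18) > B (67/9=7.44) > D (187/27=6.93) > E (19/4=4.75) > C (62/14=4.43)
Fill: take A (21 @ 244) → take F (22 @ 202) → take B (9 @ 67) → take 21/27 of D → 145.44; 73/73 used.
Total value = 658.44

658.44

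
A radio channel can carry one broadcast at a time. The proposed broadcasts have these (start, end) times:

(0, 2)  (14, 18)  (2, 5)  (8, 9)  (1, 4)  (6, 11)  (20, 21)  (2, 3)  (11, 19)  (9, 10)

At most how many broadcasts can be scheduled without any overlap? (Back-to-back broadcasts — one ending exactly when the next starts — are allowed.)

6

By end time: (0,2), (2,3), (1,4), (2,5), (8,9), (9,10), (6,11), (14,18), (11,19), (20,21).
Pick (0,2); next start ≥ 2 → (2,3); next start ≥ 3 → (8,9); next start ≥ 9 → (9,10); next start ≥ 10 → (14,18); next start ≥ 18 → (20,21).
Selected 6 broadcasts.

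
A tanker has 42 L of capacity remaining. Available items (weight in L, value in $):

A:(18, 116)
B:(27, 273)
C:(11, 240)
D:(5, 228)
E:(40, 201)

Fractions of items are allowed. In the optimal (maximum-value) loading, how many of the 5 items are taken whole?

2

Order: D (228/5=45.60) > C (240/11=21.82) > B (273/27=10.11) > A (116/18=6.44) > E (201/40=5.03)
Fill: take D (5 @ 228) → take C (11 @ 240) → take 26/27 of B → 262.89; 42/42 used.
2 item(s) taken whole; one partial (take 26/27 of B).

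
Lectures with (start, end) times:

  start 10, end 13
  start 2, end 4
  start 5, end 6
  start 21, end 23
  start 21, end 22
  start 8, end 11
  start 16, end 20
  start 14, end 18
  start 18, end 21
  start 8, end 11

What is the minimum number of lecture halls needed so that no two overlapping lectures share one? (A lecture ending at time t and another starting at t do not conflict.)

3

Events (time:±→running): 2:+→1 4:-→0 5:+→1 6:-→0 8:+→1 8:+→2 10:+→3 … peak 3.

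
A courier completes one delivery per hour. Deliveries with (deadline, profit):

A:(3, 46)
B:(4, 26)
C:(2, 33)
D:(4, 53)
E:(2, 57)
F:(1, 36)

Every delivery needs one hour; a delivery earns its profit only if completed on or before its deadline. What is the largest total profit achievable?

192

By profit: E(d2,57), D(d4,53), A(d3,46), F(d1,36), C(d2,33), B(d4,26)
E→slot 2; D→slot 4; A→slot 3; F→slot 1; C skipped; B skipped.
Profit = 36 + 57 + 46 + 53 = 192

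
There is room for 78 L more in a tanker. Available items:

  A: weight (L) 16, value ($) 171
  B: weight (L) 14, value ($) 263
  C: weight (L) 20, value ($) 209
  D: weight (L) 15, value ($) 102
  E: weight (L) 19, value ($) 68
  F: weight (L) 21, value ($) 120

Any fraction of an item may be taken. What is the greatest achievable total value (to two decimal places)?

819.29

Greedy by value/weight ratio, highest first.
Order: B (263/14=18.79) > A (171/16=10.69) > C (209/20=10.45) > D (102/15=6.80) > F (120/21=5.71) > E (68/19=3.58)
Fill: take B (14 @ 263) → take A (16 @ 171) → take C (20 @ 209) → take D (15 @ 102) → take 13/21 of F → 74.29; 78/78 used.
Total value = 819.29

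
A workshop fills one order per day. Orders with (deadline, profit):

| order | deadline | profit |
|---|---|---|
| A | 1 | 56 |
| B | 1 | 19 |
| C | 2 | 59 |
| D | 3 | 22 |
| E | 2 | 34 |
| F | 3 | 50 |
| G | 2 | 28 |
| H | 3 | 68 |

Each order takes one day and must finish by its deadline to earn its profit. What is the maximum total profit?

183

Sort by profit descending; place each in the latest free slot ≤ its deadline.
By profit: H(d3,68), C(d2,59), A(d1,56), F(d3,50), E(d2,34), G(d2,28), D(d3,22), B(d1,19)
H→slot 3; C→slot 2; A→slot 1; F skipped; E skipped; G skipped; D skipped; B skipped.
Profit = 56 + 59 + 68 = 183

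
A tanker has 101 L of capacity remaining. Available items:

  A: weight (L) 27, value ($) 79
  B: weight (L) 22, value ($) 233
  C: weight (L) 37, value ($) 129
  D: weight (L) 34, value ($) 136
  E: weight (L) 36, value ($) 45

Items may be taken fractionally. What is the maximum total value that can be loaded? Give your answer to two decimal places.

521.41

Sort by value per unit weight and fill in that order.
Ratios (sorted): B 10.59, D 4.00, C 3.49, A 2.93, E 1.25
take B (22 @ 233); take D (34 @ 136); take C (37 @ 129); take 8/27 of A → 23.41. Capacity used 101/101.
Total value = 521.41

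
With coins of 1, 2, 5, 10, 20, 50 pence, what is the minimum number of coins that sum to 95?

Greedy: take as many of the largest coin as possible, then repeat with the remainder.
95 = 1×50 + 2×20 + 1×5
Total coins = 1 + 2 + 1 = 4

4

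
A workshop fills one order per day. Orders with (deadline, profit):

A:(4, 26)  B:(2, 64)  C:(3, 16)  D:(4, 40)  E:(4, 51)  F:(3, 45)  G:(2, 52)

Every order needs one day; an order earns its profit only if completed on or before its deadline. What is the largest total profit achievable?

Take jobs in profit order; each goes to the latest open slot no later than its deadline.
By profit: B(d2,64), G(d2,52), E(d4,51), F(d3,45), D(d4,40), A(d4,26), C(d3,16)
B→slot 2; G→slot 1; E→slot 4; F→slot 3; D skipped; A skipped; C skipped.
Profit = 52 + 64 + 45 + 51 = 212

212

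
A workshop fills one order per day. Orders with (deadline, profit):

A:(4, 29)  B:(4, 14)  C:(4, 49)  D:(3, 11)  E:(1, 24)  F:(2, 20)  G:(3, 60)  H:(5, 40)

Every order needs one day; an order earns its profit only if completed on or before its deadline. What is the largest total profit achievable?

202

Sort by profit descending; place each in the latest free slot ≤ its deadline.
Profit order: G=60 C=49 H=40 A=29 E=24 F=20 B=14 D=11
Assign: G→slot 3, C→slot 4, H→slot 5, A→slot 2, E→slot 1, F skipped, B skipped, D skipped.
Slots: [1:E] [2:A] [3:G] [4:C] [5:H]
Profit = 24 + 29 + 60 + 49 + 40 = 202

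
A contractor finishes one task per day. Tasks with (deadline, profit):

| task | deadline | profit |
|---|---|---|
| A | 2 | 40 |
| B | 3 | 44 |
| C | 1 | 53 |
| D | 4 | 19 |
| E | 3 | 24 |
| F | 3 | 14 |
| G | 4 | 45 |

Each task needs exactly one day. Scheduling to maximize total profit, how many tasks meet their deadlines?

4

Sort by profit descending; place each in the latest free slot ≤ its deadline.
By profit: C(d1,53), G(d4,45), B(d3,44), A(d2,40), E(d3,24), D(d4,19), F(d3,14)
C→slot 1; G→slot 4; B→slot 3; A→slot 2; E skipped; D skipped; F skipped.
4 of 7 scheduled.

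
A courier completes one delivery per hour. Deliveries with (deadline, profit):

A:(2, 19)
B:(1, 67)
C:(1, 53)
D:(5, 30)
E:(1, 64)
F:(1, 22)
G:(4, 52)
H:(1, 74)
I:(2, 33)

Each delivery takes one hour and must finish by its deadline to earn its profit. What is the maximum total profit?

Profit order: H=74 B=67 E=64 C=53 G=52 I=33 D=30 F=22 A=19
Assign: H→slot 1, B skipped, E skipped, C skipped, G→slot 4, I→slot 2, D→slot 5, F skipped, A skipped.
Slots: [1:H] [2:I] [4:G] [5:D]
Profit = 74 + 33 + 52 + 30 = 189

189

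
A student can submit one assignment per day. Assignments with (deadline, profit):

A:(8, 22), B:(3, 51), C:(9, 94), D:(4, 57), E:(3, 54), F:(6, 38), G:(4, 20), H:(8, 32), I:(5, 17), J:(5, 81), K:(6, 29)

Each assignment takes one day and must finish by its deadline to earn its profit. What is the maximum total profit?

Sort by profit descending; place each in the latest free slot ≤ its deadline.
Profit order: C=94 J=81 D=57 E=54 B=51 F=38 H=32 K=29 A=22 G=20 I=17
Assign: C→slot 9, J→slot 5, D→slot 4, E→slot 3, B→slot 2, F→slot 6, H→slot 8, K→slot 1, A→slot 7, G skipped, I skipped.
Slots: [1:K] [2:B] [3:E] [4:D] [5:J] [6:F] [7:A] [8:H] [9:C]
Profit = 29 + 51 + 54 + 57 + 81 + 38 + 22 + 32 + 94 = 458

458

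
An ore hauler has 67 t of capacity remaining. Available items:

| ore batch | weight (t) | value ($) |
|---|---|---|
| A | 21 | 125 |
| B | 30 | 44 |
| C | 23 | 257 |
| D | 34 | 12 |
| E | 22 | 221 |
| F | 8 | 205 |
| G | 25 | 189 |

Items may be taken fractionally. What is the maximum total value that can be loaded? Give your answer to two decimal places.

788.84

Order: F (205/8=25.62) > C (257/23=11.17) > E (221/22=10.05) > G (189/25=7.56) > A (125/21=5.95) > B (44/30=1.47) > D (12/34=0.35)
Fill: take F (8 @ 205) → take C (23 @ 257) → take E (22 @ 221) → take 14/25 of G → 105.84; 67/67 used.
Total value = 788.84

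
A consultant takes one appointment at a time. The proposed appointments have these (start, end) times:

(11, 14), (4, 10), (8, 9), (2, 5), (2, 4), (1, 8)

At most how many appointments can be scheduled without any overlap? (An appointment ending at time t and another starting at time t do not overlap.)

Sorted by end: (2,4)  (2,5)  (1,8)  (8,9)  (4,10)  (11,14)
take (2,4); skip (2,5); take (8,9); take (11,14).
Selected 3 appointments.

3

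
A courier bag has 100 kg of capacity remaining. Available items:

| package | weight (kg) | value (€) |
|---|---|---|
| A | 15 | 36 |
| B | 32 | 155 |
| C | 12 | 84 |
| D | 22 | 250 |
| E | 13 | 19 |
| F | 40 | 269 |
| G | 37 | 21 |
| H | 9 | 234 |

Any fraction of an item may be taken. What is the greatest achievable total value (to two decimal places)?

Sort by value per unit weight and fill in that order.
Ratios (sorted): H 26.00, D 11.36, C 7.00, F 6.72, B 4.84, A 2.40, E 1.46, G 0.57
take H (9 @ 234); take D (22 @ 250); take C (12 @ 84); take F (40 @ 269); take 17/32 of B → 82.34. Capacity used 100/100.
Total value = 919.34

919.34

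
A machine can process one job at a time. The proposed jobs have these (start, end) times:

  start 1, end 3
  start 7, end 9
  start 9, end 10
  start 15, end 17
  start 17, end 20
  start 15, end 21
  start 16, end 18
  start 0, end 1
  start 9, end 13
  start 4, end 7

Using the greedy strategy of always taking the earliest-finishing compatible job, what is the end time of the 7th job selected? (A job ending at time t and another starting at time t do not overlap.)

20

Greedy by earliest finish: after sorting by end time, pick each interval compatible with the last pick.
Sorted by end: (0,1)  (1,3)  (4,7)  (7,9)  (9,10)  (9,13)  (15,17)  (16,18)  (17,20)  (15,21)
take (0,1); take (1,3); take (4,7); take (7,9); take (9,10); take (15,17); take (17,20).
Selected: (0,1) (1,3) (4,7) (7,9) (9,10) (15,17) (17,20)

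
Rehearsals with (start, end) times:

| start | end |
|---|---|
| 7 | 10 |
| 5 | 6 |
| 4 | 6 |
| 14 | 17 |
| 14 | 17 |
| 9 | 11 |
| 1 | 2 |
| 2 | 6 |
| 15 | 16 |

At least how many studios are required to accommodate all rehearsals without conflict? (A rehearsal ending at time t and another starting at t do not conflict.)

3

The answer is the maximum number of intervals overlapping at any instant.
Events (time:±→running): 1:+→1 2:-→0 2:+→1 4:+→2 5:+→3 … peak 3.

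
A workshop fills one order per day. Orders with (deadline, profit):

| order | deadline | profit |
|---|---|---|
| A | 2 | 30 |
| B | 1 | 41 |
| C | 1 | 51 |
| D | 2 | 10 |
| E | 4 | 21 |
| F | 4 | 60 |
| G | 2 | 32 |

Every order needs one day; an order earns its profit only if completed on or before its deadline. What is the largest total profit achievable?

By profit: F(d4,60), C(d1,51), B(d1,41), G(d2,32), A(d2,30), E(d4,21), D(d2,10)
F→slot 4; C→slot 1; B skipped; G→slot 2; A skipped; E→slot 3; D skipped.
Profit = 51 + 32 + 21 + 60 = 164

164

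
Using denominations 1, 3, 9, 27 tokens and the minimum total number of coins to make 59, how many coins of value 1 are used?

2

59 = 2×27 + 1×3 + 2×1
Count of 1: 2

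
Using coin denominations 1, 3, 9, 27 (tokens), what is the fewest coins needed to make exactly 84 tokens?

4

84 − 3×27→3 − 1×3→0
Total coins = 3 + 1 = 4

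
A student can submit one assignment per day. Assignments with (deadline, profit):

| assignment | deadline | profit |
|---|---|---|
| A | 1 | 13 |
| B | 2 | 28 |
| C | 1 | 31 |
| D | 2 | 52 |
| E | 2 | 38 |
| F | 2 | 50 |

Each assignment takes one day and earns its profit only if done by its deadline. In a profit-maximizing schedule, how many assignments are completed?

Profit order: D=52 F=50 E=38 C=31 B=28 A=13
Assign: D→slot 2, F→slot 1, E skipped, C skipped, B skipped, A skipped.
Slots: [1:F] [2:D]
2 of 6 scheduled.

2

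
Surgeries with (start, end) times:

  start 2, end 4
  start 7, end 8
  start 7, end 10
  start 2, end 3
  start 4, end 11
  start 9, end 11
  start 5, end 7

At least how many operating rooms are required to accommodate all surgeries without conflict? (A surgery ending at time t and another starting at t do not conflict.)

starts: [2, 2, 4, 5, 7, 7, 9]
ends:   [3, 4, 7, 8, 10, 11, 11]
s2→1 s2→2 e3→1 e4→0 s4→1 s5→2 e7→1 s7→2 s7→3  — peak 3.

3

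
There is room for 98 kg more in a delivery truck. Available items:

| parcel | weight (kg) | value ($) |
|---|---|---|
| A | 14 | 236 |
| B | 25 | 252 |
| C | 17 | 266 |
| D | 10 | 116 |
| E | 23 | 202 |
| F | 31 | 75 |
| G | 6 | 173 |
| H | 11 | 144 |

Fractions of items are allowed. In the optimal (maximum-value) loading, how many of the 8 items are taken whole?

6

Greedy by value/weight ratio, highest first.
Order: G (173/6=28.83) > A (236/14=16.86) > C (266/17=15.65) > H (144/11=13.09) > D (116/10=11.60) > B (252/25=10.08) > E (202/23=8.78) > F (75/31=2.42)
Fill: take G (6 @ 173) → take A (14 @ 236) → take C (17 @ 266) → take H (11 @ 144) → take D (10 @ 116) → take B (25 @ 252) → take 15/23 of E → 131.74; 98/98 used.
6 item(s) taken whole; one partial (take 15/23 of E).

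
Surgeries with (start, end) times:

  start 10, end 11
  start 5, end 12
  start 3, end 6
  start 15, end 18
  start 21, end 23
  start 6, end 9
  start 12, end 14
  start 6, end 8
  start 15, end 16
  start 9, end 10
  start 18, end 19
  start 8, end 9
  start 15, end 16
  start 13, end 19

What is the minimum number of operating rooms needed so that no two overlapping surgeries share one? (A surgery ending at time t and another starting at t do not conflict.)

4

Count concurrent intervals with a sweep; the peak is the room count.
Events (time:±→running): 3:+→1 5:+→2 6:-→1 6:+→2 6:+→3 8:-→2 8:+→3 9:-→2 9:-→1 9:+→2 10:-→1 10:+→2 11:-→1 12:-→0 12:+→1 13:+→2 14:-→1 15:+→2 15:+→3 15:+→4 … peak 4.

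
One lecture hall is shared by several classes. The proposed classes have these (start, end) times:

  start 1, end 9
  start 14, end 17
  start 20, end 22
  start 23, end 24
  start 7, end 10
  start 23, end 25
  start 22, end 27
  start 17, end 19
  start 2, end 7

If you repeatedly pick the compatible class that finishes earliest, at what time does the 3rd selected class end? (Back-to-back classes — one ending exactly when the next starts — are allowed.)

17

Sort by end time and greedily take each interval whose start is ≥ the last chosen end.
By end time: (2,7), (1,9), (7,10), (14,17), (17,19), (20,22), (23,24), (23,25), (22,27).
Pick (2,7); next start ≥ 7 → (7,10); next start ≥ 10 → (14,17); next start ≥ 17 → (17,19); next start ≥ 19 → (20,22); next start ≥ 22 → (23,24).
Selected: (2,7) (7,10) (14,17) (17,19) (20,22) (23,24)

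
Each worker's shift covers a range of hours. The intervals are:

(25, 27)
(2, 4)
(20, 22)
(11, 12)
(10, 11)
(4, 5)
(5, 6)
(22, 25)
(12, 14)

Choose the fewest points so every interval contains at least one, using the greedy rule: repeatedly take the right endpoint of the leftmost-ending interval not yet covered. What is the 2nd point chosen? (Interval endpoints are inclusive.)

Sorted: [2,4] [4,5] [5,6] [10,11] [11,12] [12,14] [20,22] [22,25] [25,27]
{[2,4],[4,5]} hit by 4; {[5,6]} hit by 6; {[10,11],[11,12]} hit by 11; {[12,14]} hit by 14; {[20,22],[22,25]} hit by 22; {[25,27]} hit by 27.
Points: 4, 6, 11, 14, 22, 27 (6 total).

6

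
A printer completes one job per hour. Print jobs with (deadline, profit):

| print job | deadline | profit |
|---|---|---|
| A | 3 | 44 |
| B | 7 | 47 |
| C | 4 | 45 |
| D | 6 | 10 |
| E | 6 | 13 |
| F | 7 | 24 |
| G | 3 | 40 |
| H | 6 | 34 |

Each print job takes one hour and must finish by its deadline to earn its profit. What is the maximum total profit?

Take jobs in profit order; each goes to the latest open slot no later than its deadline.
By profit: B(d7,47), C(d4,45), A(d3,44), G(d3,40), H(d6,34), F(d7,24), E(d6,13), D(d6,10)
B→slot 7; C→slot 4; A→slot 3; G→slot 2; H→slot 6; F→slot 5; E→slot 1; D skipped.
Profit = 13 + 40 + 44 + 45 + 24 + 34 + 47 = 247

247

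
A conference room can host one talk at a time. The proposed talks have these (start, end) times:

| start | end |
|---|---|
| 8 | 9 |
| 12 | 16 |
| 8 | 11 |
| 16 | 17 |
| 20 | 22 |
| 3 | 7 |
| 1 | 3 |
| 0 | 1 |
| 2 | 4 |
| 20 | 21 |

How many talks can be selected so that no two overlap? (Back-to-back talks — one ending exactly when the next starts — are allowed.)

7

Sort by end time and greedily take each interval whose start is ≥ the last chosen end.
Sorted by end: (0,1)  (1,3)  (2,4)  (3,7)  (8,9)  (8,11)  (12,16)  (16,17)  (20,21)  (20,22)
take (0,1); take (1,3); skip (2,4); take (3,7); take (8,9); skip (8,11); take (12,16); take (16,17); take (20,21); skip (20,22).
Selected 7 talks.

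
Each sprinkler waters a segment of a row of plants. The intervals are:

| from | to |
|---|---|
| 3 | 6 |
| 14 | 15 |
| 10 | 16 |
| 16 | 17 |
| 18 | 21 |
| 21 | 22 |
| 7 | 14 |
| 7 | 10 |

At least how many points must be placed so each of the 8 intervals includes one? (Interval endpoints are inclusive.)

By right end: [3,6]  [7,10]  [7,14]  [14,15]  [10,16]  [16,17]  [18,21]  [21,22]
[3,6] uncovered → point at 6; [7,10] uncovered → point at 10; [14,15] uncovered → point at 15; [16,17] uncovered → point at 17; [18,21] uncovered → point at 21.
Points: 6, 10, 15, 17, 21 (5 total).

5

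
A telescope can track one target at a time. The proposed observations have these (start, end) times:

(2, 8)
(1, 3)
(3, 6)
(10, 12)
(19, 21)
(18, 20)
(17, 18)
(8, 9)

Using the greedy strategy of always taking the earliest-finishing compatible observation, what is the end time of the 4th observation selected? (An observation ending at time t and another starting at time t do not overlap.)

12

Sort by end time and greedily take each interval whose start is ≥ the last chosen end.
By end time: (1,3), (3,6), (2,8), (8,9), (10,12), (17,18), (18,20), (19,21).
Pick (1,3); next start ≥ 3 → (3,6); next start ≥ 6 → (8,9); next start ≥ 9 → (10,12); next start ≥ 12 → (17,18); next start ≥ 18 → (18,20).
Selected: (1,3) (3,6) (8,9) (10,12) (17,18) (18,20)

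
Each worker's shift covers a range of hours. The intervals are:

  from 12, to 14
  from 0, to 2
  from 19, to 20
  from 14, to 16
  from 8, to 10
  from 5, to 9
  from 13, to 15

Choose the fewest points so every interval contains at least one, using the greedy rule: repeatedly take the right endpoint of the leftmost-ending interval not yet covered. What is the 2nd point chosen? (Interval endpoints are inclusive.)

9

Process intervals by earliest right end; each time one isn't hit yet, stab at its right endpoint.
By right end: [0,2]  [5,9]  [8,10]  [12,14]  [13,15]  [14,16]  [19,20]
[0,2] uncovered → point at 2; [5,9] uncovered → point at 9; [12,14] uncovered → point at 14; [19,20] uncovered → point at 20.
Points: 2, 9, 14, 20 (4 total).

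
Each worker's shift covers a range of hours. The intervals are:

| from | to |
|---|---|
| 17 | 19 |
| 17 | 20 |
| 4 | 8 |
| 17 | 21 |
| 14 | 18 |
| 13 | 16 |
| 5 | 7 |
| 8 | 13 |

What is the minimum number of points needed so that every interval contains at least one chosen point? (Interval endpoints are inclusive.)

3

Process intervals by earliest right end; each time one isn't hit yet, stab at its right endpoint.
By right end: [5,7]  [4,8]  [8,13]  [13,16]  [14,18]  [17,19]  [17,20]  [17,21]
[5,7] uncovered → point at 7; [8,13] uncovered → point at 13; [14,18] uncovered → point at 18.
Points: 7, 13, 18 (3 total).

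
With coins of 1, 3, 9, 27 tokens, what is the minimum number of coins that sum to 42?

Use the largest denomination that fits, subtract, and repeat.
42 = 1×27 + 1×9 + 2×3
Total coins = 1 + 1 + 2 = 4

4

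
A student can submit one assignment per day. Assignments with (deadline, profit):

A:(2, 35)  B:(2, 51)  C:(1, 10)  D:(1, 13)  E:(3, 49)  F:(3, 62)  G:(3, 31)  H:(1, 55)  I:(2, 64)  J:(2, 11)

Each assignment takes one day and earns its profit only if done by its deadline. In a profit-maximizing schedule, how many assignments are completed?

By profit: I(d2,64), F(d3,62), H(d1,55), B(d2,51), E(d3,49), A(d2,35), G(d3,31), D(d1,13), J(d2,11), C(d1,10)
I→slot 2; F→slot 3; H→slot 1; B skipped; E skipped; A skipped; G skipped; D skipped; J skipped; C skipped.
3 of 10 scheduled.

3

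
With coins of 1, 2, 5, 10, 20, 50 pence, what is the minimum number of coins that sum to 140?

Greedy: take as many of the largest coin as possible, then repeat with the remainder.
140 − 2×50→40 − 2×20→0
Total coins = 2 + 2 = 4

4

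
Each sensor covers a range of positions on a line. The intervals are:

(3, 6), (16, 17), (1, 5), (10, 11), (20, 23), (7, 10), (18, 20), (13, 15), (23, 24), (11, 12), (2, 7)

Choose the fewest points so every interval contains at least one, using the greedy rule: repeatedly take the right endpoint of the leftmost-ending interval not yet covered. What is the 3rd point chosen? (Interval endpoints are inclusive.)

Sort by right endpoint; whenever an interval is uncovered, place a point at its right end.
Sorted: [1,5] [3,6] [2,7] [7,10] [10,11] [11,12] [13,15] [16,17] [18,20] [20,23] [23,24]
{[1,5],[3,6],[2,7]} hit by 5; {[7,10],[10,11]} hit by 10; {[11,12]} hit by 12; {[13,15]} hit by 15; {[16,17]} hit by 17; {[18,20],[20,23]} hit by 20; {[23,24]} hit by 24.
Points: 5, 10, 12, 15, 17, 20, 24 (7 total).

12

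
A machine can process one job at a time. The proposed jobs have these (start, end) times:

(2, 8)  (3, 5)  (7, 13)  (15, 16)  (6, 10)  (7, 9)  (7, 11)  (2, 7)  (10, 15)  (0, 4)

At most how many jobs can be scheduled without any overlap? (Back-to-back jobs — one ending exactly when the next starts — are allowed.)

4

By end time: (0,4), (3,5), (2,7), (2,8), (7,9), (6,10), (7,11), (7,13), (10,15), (15,16).
Pick (0,4); next start ≥ 4 → (7,9); next start ≥ 9 → (10,15); next start ≥ 15 → (15,16).
Selected 4 jobs.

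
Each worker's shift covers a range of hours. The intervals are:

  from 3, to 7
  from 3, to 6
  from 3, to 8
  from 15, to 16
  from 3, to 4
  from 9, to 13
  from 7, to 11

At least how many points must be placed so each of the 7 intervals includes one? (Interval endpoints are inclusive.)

Process intervals by earliest right end; each time one isn't hit yet, stab at its right endpoint.
Sorted: [3,4] [3,6] [3,7] [3,8] [7,11] [9,13] [15,16]
{[3,4],[3,6],[3,7],[3,8]} hit by 4; {[7,11],[9,13]} hit by 11; {[15,16]} hit by 16.
Points: 4, 11, 16 (3 total).

3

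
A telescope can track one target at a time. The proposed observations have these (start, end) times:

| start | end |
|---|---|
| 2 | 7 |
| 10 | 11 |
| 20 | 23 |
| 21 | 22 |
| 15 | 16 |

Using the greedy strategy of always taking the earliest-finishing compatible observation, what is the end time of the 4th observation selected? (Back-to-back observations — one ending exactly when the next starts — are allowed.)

By end time: (2,7), (10,11), (15,16), (21,22), (20,23).
Pick (2,7); next start ≥ 7 → (10,11); next start ≥ 11 → (15,16); next start ≥ 16 → (21,22).
Selected: (2,7) (10,11) (15,16) (21,22)

22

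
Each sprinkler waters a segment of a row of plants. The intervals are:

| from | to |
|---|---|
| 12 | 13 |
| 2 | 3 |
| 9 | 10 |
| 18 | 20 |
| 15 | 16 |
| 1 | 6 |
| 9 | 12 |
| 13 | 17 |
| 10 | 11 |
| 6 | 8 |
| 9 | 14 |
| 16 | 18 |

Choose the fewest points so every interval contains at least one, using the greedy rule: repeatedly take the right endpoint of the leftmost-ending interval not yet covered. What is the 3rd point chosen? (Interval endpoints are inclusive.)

10

Process intervals by earliest right end; each time one isn't hit yet, stab at its right endpoint.
Sorted: [2,3] [1,6] [6,8] [9,10] [10,11] [9,12] [12,13] [9,14] [15,16] [13,17] [16,18] [18,20]
{[2,3],[1,6]} hit by 3; {[6,8]} hit by 8; {[9,10],[10,11],[9,12]} hit by 10; {[12,13],[9,14]} hit by 13; {[15,16],[13,17],[16,18]} hit by 16; {[18,20]} hit by 20.
Points: 3, 8, 10, 13, 16, 20 (6 total).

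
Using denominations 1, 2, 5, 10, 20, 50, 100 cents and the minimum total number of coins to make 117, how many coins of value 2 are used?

1

117 − 1×100→17 − 1×10→7 − 1×5→2 − 1×2→0
Count of 2: 1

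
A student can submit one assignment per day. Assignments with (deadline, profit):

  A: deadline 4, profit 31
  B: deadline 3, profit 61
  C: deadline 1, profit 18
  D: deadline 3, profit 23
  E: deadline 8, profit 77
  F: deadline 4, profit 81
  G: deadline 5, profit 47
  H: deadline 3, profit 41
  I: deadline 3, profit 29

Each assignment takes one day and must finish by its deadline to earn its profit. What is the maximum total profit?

Profit order: F=81 E=77 B=61 G=47 H=41 A=31 I=29 D=23 C=18
Assign: F→slot 4, E→slot 8, B→slot 3, G→slot 5, H→slot 2, A→slot 1, I skipped, D skipped, C skipped.
Slots: [1:A] [2:H] [3:B] [4:F] [5:G] [8:E]
Profit = 31 + 41 + 61 + 81 + 47 + 77 = 338

338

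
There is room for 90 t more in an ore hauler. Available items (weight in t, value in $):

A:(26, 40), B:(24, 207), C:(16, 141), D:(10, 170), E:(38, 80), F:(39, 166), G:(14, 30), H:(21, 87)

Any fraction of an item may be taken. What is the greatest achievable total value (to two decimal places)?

688.14

Greedy by value/weight ratio, highest first.
Order: D (170/10=17.00) > C (141/16=8.81) > B (207/24=8.62) > F (166/39=4.26) > H (87/21=4.14) > G (30/14=2.14) > E (80/38=2.11) > A (40/26=1.54)
Fill: take D (10 @ 170) → take C (16 @ 141) → take B (24 @ 207) → take F (39 @ 166) → take 1/21 of H → 4.14; 90/90 used.
Total value = 688.14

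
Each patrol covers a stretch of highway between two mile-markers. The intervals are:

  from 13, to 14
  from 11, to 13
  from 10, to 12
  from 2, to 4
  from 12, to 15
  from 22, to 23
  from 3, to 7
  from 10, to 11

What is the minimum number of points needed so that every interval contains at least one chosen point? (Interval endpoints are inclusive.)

4

Process intervals by earliest right end; each time one isn't hit yet, stab at its right endpoint.
Sorted: [2,4] [3,7] [10,11] [10,12] [11,13] [13,14] [12,15] [22,23]
{[2,4],[3,7]} hit by 4; {[10,11],[10,12],[11,13]} hit by 11; {[13,14],[12,15]} hit by 14; {[22,23]} hit by 23.
Points: 4, 11, 14, 23 (4 total).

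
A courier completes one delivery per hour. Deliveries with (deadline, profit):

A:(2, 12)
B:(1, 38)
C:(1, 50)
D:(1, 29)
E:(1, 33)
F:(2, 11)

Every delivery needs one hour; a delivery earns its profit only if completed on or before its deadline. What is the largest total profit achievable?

By profit: C(d1,50), B(d1,38), E(d1,33), D(d1,29), A(d2,12), F(d2,11)
C→slot 1; B skipped; E skipped; D skipped; A→slot 2; F skipped.
Profit = 50 + 12 = 62

62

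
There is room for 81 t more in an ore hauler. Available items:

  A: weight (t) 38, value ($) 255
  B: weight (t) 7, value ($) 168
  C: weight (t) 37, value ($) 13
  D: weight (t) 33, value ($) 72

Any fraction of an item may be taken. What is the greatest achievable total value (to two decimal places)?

496.05

Sort by value per unit weight and fill in that order.
Ratios (sorted): B 24.00, A 6.71, D 2.18, C 0.35
take B (7 @ 168); take A (38 @ 255); take D (33 @ 72); take 3/37 of C → 1.05. Capacity used 81/81.
Total value = 496.05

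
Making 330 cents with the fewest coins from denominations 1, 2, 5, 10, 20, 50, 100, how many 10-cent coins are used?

Use the largest denomination that fits, subtract, and repeat.
330 − 3×100→30 − 1×20→10 − 1×10→0
Count of 10: 1

1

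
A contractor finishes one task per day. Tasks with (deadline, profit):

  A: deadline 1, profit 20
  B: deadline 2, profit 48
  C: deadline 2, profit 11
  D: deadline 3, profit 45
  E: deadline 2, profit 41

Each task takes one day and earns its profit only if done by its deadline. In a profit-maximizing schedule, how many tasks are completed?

Profit order: B=48 D=45 E=41 A=20 C=11
Assign: B→slot 2, D→slot 3, E→slot 1, A skipped, C skipped.
Slots: [1:E] [2:B] [3:D]
3 of 5 scheduled.

3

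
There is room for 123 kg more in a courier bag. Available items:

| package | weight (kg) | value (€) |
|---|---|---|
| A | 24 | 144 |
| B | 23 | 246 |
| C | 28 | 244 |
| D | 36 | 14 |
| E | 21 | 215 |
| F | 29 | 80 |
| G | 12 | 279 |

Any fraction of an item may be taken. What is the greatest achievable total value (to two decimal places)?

1169.38

Sort by value per unit weight and fill in that order.
Order: G (279/12=23.25) > B (246/23=10.70) > E (215/21=10.24) > C (244/28=8.71) > A (144/24=6.00) > F (80/29=2.76) > D (14/36=0.39)
Fill: take G (12 @ 279) → take B (23 @ 246) → take E (21 @ 215) → take C (28 @ 244) → take A (24 @ 144) → take 15/29 of F → 41.38; 123/123 used.
Total value = 1169.38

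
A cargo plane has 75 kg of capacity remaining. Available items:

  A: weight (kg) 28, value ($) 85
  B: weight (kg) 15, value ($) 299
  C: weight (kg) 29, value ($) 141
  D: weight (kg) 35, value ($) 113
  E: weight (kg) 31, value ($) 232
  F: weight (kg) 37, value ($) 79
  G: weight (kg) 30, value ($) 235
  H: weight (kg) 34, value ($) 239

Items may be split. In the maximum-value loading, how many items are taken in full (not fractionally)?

Greedy by value/weight ratio, highest first.
Order: B (299/15=19.93) > G (235/30=7.83) > E (232/31=7.48) > H (239/34=7.03) > C (141/29=4.86) > D (113/35=3.23) > A (85/28=3.04) > F (79/37=2.14)
Fill: take B (15 @ 299) → take G (30 @ 235) → take 30/31 of E → 224.52; 75/75 used.
2 item(s) taken whole; one partial (take 30/31 of E).

2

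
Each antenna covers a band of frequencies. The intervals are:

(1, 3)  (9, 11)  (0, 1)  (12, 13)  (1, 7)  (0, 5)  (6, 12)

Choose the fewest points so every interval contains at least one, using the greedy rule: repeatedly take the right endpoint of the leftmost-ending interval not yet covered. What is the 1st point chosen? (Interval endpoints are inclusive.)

1

Sort by right endpoint; whenever an interval is uncovered, place a point at its right end.
Sorted: [0,1] [1,3] [0,5] [1,7] [9,11] [6,12] [12,13]
{[0,1],[1,3],[0,5],[1,7]} hit by 1; {[9,11],[6,12]} hit by 11; {[12,13]} hit by 13.
Points: 1, 11, 13 (3 total).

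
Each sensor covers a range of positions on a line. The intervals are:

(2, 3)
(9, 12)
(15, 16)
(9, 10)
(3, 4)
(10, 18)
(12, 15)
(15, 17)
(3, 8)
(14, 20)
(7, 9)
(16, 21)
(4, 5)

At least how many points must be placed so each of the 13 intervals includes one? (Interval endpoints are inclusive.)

Sorted: [2,3] [3,4] [4,5] [3,8] [7,9] [9,10] [9,12] [12,15] [15,16] [15,17] [10,18] [14,20] [16,21]
{[2,3],[3,4]} hit by 3; {[4,5],[3,8]} hit by 5; {[7,9],[9,10],[9,12]} hit by 9; {[12,15],[15,16],[15,17],[10,18],[14,20]} hit by 15; {[16,21]} hit by 21.
Points: 3, 5, 9, 15, 21 (5 total).

5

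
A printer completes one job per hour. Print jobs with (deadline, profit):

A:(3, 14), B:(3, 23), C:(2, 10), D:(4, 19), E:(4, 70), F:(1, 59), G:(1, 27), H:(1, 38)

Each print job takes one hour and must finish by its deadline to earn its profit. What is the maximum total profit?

171

Sort by profit descending; place each in the latest free slot ≤ its deadline.
By profit: E(d4,70), F(d1,59), H(d1,38), G(d1,27), B(d3,23), D(d4,19), A(d3,14), C(d2,10)
E→slot 4; F→slot 1; H skipped; G skipped; B→slot 3; D→slot 2; A skipped; C skipped.
Profit = 59 + 19 + 23 + 70 = 171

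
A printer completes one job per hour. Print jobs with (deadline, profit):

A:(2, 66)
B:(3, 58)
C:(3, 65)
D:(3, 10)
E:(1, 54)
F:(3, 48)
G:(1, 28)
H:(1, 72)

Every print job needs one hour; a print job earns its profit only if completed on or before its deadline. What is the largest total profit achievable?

Sort by profit descending; place each in the latest free slot ≤ its deadline.
By profit: H(d1,72), A(d2,66), C(d3,65), B(d3,58), E(d1,54), F(d3,48), G(d1,28), D(d3,10)
H→slot 1; A→slot 2; C→slot 3; B skipped; E skipped; F skipped; G skipped; D skipped.
Profit = 72 + 66 + 65 = 203

203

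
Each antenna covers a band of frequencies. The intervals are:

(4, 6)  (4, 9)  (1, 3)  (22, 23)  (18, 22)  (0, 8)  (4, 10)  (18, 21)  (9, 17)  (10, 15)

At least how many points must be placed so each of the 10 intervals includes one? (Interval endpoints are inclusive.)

Sort by right endpoint; whenever an interval is uncovered, place a point at its right end.
Sorted: [1,3] [4,6] [0,8] [4,9] [4,10] [10,15] [9,17] [18,21] [18,22] [22,23]
{[1,3]} hit by 3; {[4,6],[0,8],[4,9],[4,10]} hit by 6; {[10,15],[9,17]} hit by 15; {[18,21],[18,22]} hit by 21; {[22,23]} hit by 23.
Points: 3, 6, 15, 21, 23 (5 total).

5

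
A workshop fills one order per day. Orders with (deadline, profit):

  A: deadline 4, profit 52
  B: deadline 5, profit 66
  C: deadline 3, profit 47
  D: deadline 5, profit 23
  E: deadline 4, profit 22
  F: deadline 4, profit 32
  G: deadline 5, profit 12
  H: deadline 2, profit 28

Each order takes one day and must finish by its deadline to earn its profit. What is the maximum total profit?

Sort by profit descending; place each in the latest free slot ≤ its deadline.
By profit: B(d5,66), A(d4,52), C(d3,47), F(d4,32), H(d2,28), D(d5,23), E(d4,22), G(d5,12)
B→slot 5; A→slot 4; C→slot 3; F→slot 2; H→slot 1; D skipped; E skipped; G skipped.
Profit = 28 + 32 + 47 + 52 + 66 = 225

225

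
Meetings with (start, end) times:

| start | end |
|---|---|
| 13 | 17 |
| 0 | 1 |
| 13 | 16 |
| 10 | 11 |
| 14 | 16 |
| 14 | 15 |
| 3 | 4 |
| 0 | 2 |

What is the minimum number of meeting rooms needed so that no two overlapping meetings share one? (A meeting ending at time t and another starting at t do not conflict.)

Events (time:±→running): 0:+→1 0:+→2 1:-→1 2:-→0 3:+→1 4:-→0 10:+→1 11:-→0 13:+→1 13:+→2 14:+→3 14:+→4 … peak 4.

4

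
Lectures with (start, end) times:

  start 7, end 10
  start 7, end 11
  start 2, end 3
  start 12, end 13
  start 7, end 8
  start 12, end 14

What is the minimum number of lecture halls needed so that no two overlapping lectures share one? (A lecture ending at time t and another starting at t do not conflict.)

3

The answer is the maximum number of intervals overlapping at any instant.
starts: [2, 7, 7, 7, 12, 12]
ends:   [3, 8, 10, 11, 13, 14]
s2→1 e3→0 s7→1 s7→2 s7→3  — peak 3.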